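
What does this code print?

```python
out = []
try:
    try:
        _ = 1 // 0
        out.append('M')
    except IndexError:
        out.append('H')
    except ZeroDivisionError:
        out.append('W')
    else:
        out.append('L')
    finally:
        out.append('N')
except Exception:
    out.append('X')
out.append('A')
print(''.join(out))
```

Execution trace: 'W' (inner except ZeroDivisionError) → 'N' (inner finally) → 'A' (after the try/except). Output: WNA

Answer: WNA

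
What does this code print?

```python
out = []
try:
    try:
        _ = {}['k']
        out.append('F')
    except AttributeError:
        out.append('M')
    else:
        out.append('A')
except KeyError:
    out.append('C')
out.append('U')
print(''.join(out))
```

Execution trace: 'C' (outer except KeyError) → 'U' (after the try/except). Output: CU

Answer: CU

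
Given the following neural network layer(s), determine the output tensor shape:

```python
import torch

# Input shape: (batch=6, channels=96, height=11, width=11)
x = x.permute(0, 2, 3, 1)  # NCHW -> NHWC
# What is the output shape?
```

Input: (6, 96, 11, 11) -> Output: (6, 11, 11, 96)

Answer: (6, 11, 11, 96)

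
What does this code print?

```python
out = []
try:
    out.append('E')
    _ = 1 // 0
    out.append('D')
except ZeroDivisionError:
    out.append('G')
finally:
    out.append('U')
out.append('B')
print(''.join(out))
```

Execution trace: 'E' (try body) → 'G' (except ZeroDivisionError) → 'U' (finally) → 'B' (after the try/except). Output: EGUB

Answer: EGUB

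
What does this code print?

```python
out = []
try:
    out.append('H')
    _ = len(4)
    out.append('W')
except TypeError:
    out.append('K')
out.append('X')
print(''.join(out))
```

Execution trace: 'H' (try body) → 'K' (except TypeError) → 'X' (after the try/except). Output: HKX

Answer: HKX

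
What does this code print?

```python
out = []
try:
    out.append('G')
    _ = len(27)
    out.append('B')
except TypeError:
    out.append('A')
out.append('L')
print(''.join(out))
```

Execution trace: 'G' (try body) → 'A' (except TypeError) → 'L' (after the try/except). Output: GAL

Answer: GAL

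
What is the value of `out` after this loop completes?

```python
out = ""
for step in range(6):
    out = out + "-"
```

Repeat '-' 6 times
`out` takes the values: "" → "-" → "--" → "---" → "----" → "-----" → "------"

Answer: "------"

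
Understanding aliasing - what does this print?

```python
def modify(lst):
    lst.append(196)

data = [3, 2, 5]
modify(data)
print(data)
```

Key concept: function modifies passed list.
Step by step:
`data = [3, 2, 5]` → data = [3, 2, 5]
`modify(data)` → data = [3, 2, 5, 196]
`print(data)` → prints [3, 2, 5, 196]

Answer: [3, 2, 5, 196]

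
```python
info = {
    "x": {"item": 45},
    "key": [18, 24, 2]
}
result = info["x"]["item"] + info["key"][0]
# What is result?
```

Trace:
`info = { ...` → info = {'x': {'item': 45}, 'key': [18, 24, 2]}
`result = info["x"]["item"] + info["key"][0]` → result = 63
So result = 63

Answer: 63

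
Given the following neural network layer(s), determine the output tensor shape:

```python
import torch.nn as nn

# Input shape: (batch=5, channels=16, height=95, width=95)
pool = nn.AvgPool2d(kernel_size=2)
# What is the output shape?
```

Input: (5, 16, 95, 95) -> Output: (5, 16, 47, 47)

Answer: (5, 16, 47, 47)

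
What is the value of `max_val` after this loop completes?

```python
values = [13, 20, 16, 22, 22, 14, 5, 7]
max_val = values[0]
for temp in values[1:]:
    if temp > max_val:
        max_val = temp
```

Maximum of [13, 20, 16, 22, 22, 14, 5, 7]
`max_val` takes the values: 13 → 20 → 22

Answer: 22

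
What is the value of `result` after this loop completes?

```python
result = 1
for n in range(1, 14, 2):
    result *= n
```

Product of 1, 3, 5, ... up to 13
`result` takes the values: 1 → 3 → 15 → 105 → 945 → 10395 → 135135

Answer: 135135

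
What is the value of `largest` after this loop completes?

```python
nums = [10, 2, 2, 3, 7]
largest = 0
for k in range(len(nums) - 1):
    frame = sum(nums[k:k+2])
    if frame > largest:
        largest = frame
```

Max sum of 2-element window in [10, 2, 2, 3, 7]
`largest` takes the values: 0 → 12

Answer: 12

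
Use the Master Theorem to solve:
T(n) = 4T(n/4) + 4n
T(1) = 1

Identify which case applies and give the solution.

a=4, b=4, f(n)=4n. log_4(4) = 1. Since c=1 = 1, Case 2 applies: T(n) = Θ(n^log_b(a) · log n) = O(n log n).

Answer: O(n log n) - Case 2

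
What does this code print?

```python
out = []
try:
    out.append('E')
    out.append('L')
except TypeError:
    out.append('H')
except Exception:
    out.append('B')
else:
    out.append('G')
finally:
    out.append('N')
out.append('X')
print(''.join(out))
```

Execution trace: 'E' (try body) → 'L' (try body, no exception) → 'G' (else) → 'N' (finally) → 'X' (after the try/except). Output: ELGNX

Answer: ELGNX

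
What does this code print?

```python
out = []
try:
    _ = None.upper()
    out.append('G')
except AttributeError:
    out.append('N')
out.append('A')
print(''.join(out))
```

Execution trace: 'N' (except AttributeError) → 'A' (after the try/except). Output: NA

Answer: NA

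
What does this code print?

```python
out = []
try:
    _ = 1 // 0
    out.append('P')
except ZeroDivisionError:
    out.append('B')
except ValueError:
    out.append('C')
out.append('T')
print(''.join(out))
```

Execution trace: 'B' (except ZeroDivisionError) → 'T' (after the try/except). Output: BT

Answer: BT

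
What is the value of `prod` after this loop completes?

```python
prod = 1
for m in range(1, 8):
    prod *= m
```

7! = 5040
`prod` takes the values: 1 → 2 → 6 → 24 → 120 → 720 → 5040

Answer: 5040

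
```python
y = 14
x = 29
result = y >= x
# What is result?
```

Trace:
`y = 14` → y = 14
`x = 29` → x = 29
`result = y >= x` → result = False
So result = False

Answer: False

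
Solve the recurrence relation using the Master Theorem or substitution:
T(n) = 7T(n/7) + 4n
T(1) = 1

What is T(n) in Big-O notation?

By Master Theorem: a=7, b=7, f(n)=4n. Since log_7(7) = 1 and f(n) = Θ(n^1), Case 2 applies. T(n) = O(n log n).

Answer: O(n log n)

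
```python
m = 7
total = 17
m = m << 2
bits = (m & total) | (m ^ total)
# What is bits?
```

Trace:
`m = 7` → m = 7
`total = 17` → total = 17
`m = m << 2` → m = 28
`bits = (m & total) | (m ^ total)` → bits = 29
So bits = 29

Answer: 29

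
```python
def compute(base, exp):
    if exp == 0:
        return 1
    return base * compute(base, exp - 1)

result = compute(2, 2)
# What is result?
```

compute(2, 2) = 2 * 2 = 4

Answer: 4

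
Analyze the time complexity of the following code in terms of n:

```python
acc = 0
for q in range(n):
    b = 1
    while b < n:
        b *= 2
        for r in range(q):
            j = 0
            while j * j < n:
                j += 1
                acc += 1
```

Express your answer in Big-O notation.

Each loop level contributes: n × log n × n × √n. Multiplying the contributions gives O(n^2√n log n).

Answer: O(n^2√n log n)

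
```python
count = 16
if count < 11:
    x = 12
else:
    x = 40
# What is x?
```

Trace:
`count = 16` → count = 16
`if count < 11: ...` → count < 11 is False, take else branch → x = 40
So x = 40

Answer: 40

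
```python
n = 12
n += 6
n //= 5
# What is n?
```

Trace:
`n = 12` → n = 12
`n += 6` → n = 18
`n //= 5` → n = 3
So n = 3

Answer: 3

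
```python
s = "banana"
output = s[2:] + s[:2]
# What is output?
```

Trace:
`s = "banana"` → s = 'banana'
`output = s[2:] + s[:2]` → output = 'nanaba'
So output = 'nanaba'

Answer: 'nanaba'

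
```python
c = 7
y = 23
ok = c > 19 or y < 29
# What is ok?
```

Trace:
`c = 7` → c = 7
`y = 23` → y = 23
`ok = c > 19 or y < 29` → ok = True
So ok = True

Answer: True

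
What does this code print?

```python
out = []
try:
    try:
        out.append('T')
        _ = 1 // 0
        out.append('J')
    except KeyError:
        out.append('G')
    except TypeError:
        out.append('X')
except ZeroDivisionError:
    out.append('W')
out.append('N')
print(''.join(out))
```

Execution trace: 'T' (try body) → 'W' (outer except ZeroDivisionError) → 'N' (after the try/except). Output: TWN

Answer: TWN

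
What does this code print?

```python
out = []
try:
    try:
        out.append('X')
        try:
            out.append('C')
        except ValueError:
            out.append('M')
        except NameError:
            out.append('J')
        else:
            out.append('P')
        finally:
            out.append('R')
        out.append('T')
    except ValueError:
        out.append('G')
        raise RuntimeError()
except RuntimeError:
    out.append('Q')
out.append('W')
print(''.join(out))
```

Execution trace: 'X' (try body) → 'C' (inner try body, no exception) → 'P' (inner else) → 'R' (inner finally) → 'T' (try body, no exception) → 'W' (after the try/except). Output: XCPRTW

Answer: XCPRTW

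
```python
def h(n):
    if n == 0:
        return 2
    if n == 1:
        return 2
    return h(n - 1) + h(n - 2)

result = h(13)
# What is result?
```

Build up from base cases: h(0)=2, h(1)=2, h(2)=4, h(3)=6, h(4)=10, h(5)=16, h(6)=26, ..., h(13)=754

Answer: 754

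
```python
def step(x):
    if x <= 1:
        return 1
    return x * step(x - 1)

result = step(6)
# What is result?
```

step(6) = 6 * 5 * 4 * 3 * 2 * 1 = 720

Answer: 720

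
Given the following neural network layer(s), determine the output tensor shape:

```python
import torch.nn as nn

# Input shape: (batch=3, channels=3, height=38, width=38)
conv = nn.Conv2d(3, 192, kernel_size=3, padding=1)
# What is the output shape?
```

Input: (3, 3, 38, 38) -> Output: (3, 192, 38, 38)

Answer: (3, 192, 38, 38)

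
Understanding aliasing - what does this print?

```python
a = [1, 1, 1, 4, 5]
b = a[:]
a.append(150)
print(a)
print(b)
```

Key concept: slice [:] creates copy.
Step by step:
`a = [1, 1, 1, 4, 5]` → a = [1, 1, 1, 4, 5]
`b = a[:]` → b = [1, 1, 1, 4, 5]
`a.append(150)` → a = [1, 1, 1, 4, 5, 150]
`print(a)` → prints [1, 1, 1, 4, 5, 150]
`print(b)` → prints [1, 1, 1, 4, 5]

Answer:
[1, 1, 1, 4, 5, 150]
[1, 1, 1, 4, 5]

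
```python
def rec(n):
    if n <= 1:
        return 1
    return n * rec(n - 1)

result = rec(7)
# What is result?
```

rec(7) = 7 * 6 * 5 * 4 * 3 * 2 * 1 = 5040

Answer: 5040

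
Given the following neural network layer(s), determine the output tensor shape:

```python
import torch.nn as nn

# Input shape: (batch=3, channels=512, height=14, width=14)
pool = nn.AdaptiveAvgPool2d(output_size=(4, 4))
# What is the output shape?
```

Input: (3, 512, 14, 14) -> Output: (3, 512, 4, 4)

Answer: (3, 512, 4, 4)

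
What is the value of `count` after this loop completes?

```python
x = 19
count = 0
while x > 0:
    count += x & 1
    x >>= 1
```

Count set bits in 19 (binary: 0b10011)
`count` takes the values: 0 → 1 → 2 → 3

Answer: 3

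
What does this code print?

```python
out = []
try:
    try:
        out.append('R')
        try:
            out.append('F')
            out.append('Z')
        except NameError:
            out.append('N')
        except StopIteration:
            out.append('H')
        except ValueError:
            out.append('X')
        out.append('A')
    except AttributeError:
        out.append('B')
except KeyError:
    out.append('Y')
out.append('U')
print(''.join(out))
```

Execution trace: 'R' (try body) → 'F' (inner try body) → 'Z' (inner try body, no exception) → 'A' (try body, no exception) → 'U' (after the try/except). Output: RFZAU

Answer: RFZAU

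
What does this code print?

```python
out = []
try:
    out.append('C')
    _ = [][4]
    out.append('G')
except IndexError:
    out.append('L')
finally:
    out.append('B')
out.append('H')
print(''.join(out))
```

Execution trace: 'C' (try body) → 'L' (except IndexError) → 'B' (finally) → 'H' (after the try/except). Output: CLBH

Answer: CLBH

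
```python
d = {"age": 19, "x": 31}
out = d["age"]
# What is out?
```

Trace:
`d = {"age": 19, "x": 31}` → d = {'age': 19, 'x': 31}
`out = d["age"]` → out = 19
So out = 19

Answer: 19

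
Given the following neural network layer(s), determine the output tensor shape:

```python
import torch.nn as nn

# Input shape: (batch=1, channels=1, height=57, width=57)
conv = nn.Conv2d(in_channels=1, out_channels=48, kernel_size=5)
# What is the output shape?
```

Input: (1, 1, 57, 57) -> Output: (1, 48, 53, 53)

Answer: (1, 48, 53, 53)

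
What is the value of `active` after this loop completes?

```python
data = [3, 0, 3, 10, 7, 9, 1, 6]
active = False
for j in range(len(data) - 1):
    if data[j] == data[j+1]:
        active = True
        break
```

Check consecutive duplicates in [3, 0, 3, 10, 7, 9, 1, 6]
`active` takes the values: False

Answer: False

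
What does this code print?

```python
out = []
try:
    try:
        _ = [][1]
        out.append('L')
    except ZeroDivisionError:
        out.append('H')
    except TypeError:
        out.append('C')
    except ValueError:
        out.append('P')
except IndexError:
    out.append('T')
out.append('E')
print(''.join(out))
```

Execution trace: 'T' (outer except IndexError) → 'E' (after the try/except). Output: TE

Answer: TE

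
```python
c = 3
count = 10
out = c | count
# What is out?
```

Trace:
`c = 3` → c = 3
`count = 10` → count = 10
`out = c | count` → out = 11
So out = 11

Answer: 11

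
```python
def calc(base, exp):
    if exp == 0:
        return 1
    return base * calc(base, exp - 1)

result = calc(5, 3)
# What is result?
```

calc(5, 3) = 5 * 5 * 5 = 125

Answer: 125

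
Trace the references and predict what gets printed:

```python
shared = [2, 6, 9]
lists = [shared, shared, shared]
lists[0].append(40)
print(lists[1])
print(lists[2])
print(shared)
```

Key concept: list of same reference.
Step by step:
`shared = [2, 6, 9]` → shared = [2, 6, 9]
`lists = [shared, shared, shared]` → lists = [[2, 6, 9], [2, 6, 9], [2, 6, 9]]
`lists[0].append(40)` → shared = [2, 6, 9, 40]; lists = [[2, 6, 9, 40], [2, 6, 9, 40], [2, 6, 9, 40]]
`print(lists[1])` → prints [2, 6, 9, 40]
`print(lists[2])` → prints [2, 6, 9, 40]
`print(shared)` → prints [2, 6, 9, 40]

Answer:
[2, 6, 9, 40]
[2, 6, 9, 40]
[2, 6, 9, 40]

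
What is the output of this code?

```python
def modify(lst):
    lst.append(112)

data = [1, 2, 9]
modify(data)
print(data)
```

Key concept: function modifies passed list.
Step by step:
`data = [1, 2, 9]` → data = [1, 2, 9]
`modify(data)` → data = [1, 2, 9, 112]
`print(data)` → prints [1, 2, 9, 112]

Answer: [1, 2, 9, 112]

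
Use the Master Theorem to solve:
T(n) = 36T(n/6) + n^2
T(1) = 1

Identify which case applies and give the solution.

a=36, b=6, f(n)=n^2. log_6(36) = 2. Since c=2 = 2, Case 2 applies: T(n) = Θ(n^log_b(a) · log n) = O(n^2 log n).

Answer: O(n^2 log n) - Case 2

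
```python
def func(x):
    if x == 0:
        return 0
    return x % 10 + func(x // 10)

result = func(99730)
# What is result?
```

Sum of digits of 99730: 0 + 3 + 7 + 9 + 9 = 28

Answer: 28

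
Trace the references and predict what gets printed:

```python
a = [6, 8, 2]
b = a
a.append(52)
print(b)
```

Key concept: basic list aliasing.
Step by step:
`a = [6, 8, 2]` → a = [6, 8, 2]
`b = a` → b = [6, 8, 2] (same object as a)
`a.append(52)` → a = [6, 8, 2, 52] (same object as b); b = [6, 8, 2, 52] (same object as a)
`print(b)` → prints [6, 8, 2, 52]

Answer: [6, 8, 2, 52]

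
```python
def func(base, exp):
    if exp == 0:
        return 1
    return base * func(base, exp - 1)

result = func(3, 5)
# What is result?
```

func(3, 5) = 3 * 3 * 3 * 3 * 3 = 243

Answer: 243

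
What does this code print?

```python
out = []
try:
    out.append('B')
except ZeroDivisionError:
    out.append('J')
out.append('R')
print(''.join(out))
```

Execution trace: 'B' (try body, no exception) → 'R' (after the try/except). Output: BR

Answer: BR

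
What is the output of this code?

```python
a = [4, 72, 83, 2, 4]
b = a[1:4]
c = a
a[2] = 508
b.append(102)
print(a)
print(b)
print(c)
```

Key concept: slice vs alias.
Step by step:
`a = [4, 72, 83, 2, 4]` → a = [4, 72, 83, 2, 4]
`b = a[1:4]` → b = [72, 83, 2]
`c = a` → c = [4, 72, 83, 2, 4] (same object as a)
`a[2] = 508` → a = [4, 72, 508, 2, 4] (same object as c); c = [4, 72, 508, 2, 4] (same object as a)
`b.append(102)` → b = [72, 83, 2, 102]
`print(a)` → prints [4, 72, 508, 2, 4]
`print(b)` → prints [72, 83, 2, 102]
`print(c)` → prints [4, 72, 508, 2, 4]

Answer:
[4, 72, 508, 2, 4]
[72, 83, 2, 102]
[4, 72, 508, 2, 4]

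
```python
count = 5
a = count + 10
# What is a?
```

Trace:
`count = 5` → count = 5
`a = count + 10` → a = 15
So a = 15

Answer: 15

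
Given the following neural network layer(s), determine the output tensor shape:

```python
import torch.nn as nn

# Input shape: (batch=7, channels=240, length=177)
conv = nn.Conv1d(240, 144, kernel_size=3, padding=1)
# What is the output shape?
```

Input: (7, 240, 177) -> Output: (7, 144, 177)

Answer: (7, 144, 177)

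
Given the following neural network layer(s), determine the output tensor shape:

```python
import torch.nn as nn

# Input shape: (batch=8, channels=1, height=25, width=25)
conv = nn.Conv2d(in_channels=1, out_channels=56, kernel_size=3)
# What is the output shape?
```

Input: (8, 1, 25, 25) -> Output: (8, 56, 23, 23)

Answer: (8, 56, 23, 23)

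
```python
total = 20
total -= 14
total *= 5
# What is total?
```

Trace:
`total = 20` → total = 20
`total -= 14` → total = 6
`total *= 5` → total = 30
So total = 30

Answer: 30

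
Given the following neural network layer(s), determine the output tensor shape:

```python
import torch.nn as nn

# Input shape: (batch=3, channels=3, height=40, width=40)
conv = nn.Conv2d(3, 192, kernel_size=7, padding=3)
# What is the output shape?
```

Input: (3, 3, 40, 40) -> Output: (3, 192, 40, 40)

Answer: (3, 192, 40, 40)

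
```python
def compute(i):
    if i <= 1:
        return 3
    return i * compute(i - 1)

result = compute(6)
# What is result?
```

compute(6) = 6 * 5 * 4 * 3 * 2 * 3 = 2160

Answer: 2160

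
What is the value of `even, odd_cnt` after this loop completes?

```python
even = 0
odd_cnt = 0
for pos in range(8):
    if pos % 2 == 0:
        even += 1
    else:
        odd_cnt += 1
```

Count evens and odds in range(8)
`even, odd_cnt` takes the values: (0, 0) → (1, 0) → (1, 1) → (2, 1) → (2, 2) → (3, 2) → (3, 3) → (4, 3) → (4, 4)

Answer: 4, 4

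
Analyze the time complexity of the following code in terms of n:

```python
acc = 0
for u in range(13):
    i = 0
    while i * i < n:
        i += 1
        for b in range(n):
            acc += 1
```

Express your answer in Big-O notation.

Each loop level contributes: 1 × √n × n. Multiplying the contributions gives O(n√n).

Answer: O(n√n)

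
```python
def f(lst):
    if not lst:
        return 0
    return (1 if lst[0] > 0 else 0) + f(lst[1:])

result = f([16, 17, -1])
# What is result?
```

Count of positive elements in [16, 17, -1] = 2

Answer: 2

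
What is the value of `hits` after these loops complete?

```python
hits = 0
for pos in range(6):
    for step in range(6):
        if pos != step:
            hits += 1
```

6² - 6 (exclude diagonal)
`hits` takes the values: 0 → 1 → 2 → 3 → 4 → 5 → 6 → 7 → 8 → 9 → 10 → 11 → 12 → 13 → 14 → 15 → 16 → 17 → 18 → 19 → 20 → 21 → 22 → 23 → 24 → 25 → 26 → 27 → 28 → 29 → 30

Answer: 30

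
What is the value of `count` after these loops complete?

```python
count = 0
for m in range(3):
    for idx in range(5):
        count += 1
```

3 * 5 = 15
`count` takes the values: 0 → 1 → 2 → 3 → 4 → 5 → 6 → 7 → 8 → 9 → 10 → 11 → 12 → 13 → 14 → 15

Answer: 15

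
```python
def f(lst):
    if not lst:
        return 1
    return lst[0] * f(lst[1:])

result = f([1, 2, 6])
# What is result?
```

Product over [1, 2, 6] = 1 * 2 * 6 = 12

Answer: 12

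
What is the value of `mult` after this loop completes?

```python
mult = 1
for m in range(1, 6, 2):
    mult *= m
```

Product of 1, 3, 5, ... up to 5
`mult` takes the values: 1 → 3 → 15

Answer: 15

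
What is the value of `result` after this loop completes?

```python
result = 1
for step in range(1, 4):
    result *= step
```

3! = 6
`result` takes the values: 1 → 2 → 6

Answer: 6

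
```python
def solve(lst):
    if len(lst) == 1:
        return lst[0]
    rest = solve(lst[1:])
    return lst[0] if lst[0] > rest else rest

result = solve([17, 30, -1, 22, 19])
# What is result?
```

Recursive max over [17, 30, -1, 22, 19] = 30

Answer: 30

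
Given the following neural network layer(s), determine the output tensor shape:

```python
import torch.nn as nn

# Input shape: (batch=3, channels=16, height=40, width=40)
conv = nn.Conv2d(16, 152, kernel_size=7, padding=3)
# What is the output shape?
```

Input: (3, 16, 40, 40) -> Output: (3, 152, 40, 40)

Answer: (3, 152, 40, 40)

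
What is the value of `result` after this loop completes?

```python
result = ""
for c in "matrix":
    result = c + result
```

Reverse 'matrix'
`result` takes the values: "" → "m" → "am" → "tam" → "rtam" → "irtam" → "xirtam"

Answer: "xirtam"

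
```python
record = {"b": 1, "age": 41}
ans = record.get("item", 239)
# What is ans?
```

Trace:
`record = {"b": 1, "age": 41}` → record = {'b': 1, 'age': 41}
`ans = record.get("item", 239)` → ans = 239
So ans = 239

Answer: 239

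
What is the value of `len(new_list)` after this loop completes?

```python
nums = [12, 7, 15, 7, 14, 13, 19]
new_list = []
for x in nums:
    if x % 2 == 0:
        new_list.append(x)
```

Count even numbers in [12, 7, 15, 7, 14, 13, 19]
`new_list` takes the values: [] → [12] → [12, 14]
So `len(new_list)` = 2

Answer: 2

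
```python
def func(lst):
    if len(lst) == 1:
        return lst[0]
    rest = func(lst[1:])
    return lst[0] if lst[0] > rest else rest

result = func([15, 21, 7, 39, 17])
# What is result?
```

Recursive max over [15, 21, 7, 39, 17] = 39

Answer: 39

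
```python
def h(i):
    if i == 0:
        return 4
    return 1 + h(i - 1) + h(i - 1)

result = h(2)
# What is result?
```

h(i) = 1 + 2·h(i-1), h(0)=4. Closed form: (4+1)·2^2 - 1 = 19.

Answer: 19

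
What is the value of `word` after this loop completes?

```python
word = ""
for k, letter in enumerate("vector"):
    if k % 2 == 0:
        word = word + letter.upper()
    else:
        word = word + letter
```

Uppercase even positions in 'vector'
`word` takes the values: "" → "V" → "Ve" → "VeC" → "VeCt" → "VeCtO" → "VeCtOr"

Answer: "VeCtOr"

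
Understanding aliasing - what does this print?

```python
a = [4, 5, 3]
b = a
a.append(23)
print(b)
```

Key concept: basic list aliasing.
Step by step:
`a = [4, 5, 3]` → a = [4, 5, 3]
`b = a` → b = [4, 5, 3] (same object as a)
`a.append(23)` → a = [4, 5, 3, 23] (same object as b); b = [4, 5, 3, 23] (same object as a)
`print(b)` → prints [4, 5, 3, 23]

Answer: [4, 5, 3, 23]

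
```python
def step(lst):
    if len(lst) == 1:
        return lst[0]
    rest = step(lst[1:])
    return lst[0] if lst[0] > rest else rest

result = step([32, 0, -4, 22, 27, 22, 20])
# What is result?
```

Recursive max over [32, 0, -4, 22, 27, 22, 20] = 32

Answer: 32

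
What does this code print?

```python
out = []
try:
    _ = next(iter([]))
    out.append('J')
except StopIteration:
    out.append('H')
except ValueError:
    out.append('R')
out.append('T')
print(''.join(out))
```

Execution trace: 'H' (except StopIteration) → 'T' (after the try/except). Output: HT

Answer: HT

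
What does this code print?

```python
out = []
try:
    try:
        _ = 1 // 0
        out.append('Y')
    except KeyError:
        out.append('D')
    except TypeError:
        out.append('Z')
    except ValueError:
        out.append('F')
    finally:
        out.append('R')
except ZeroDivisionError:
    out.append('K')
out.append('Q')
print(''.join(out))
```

Execution trace: 'R' (finally) → 'K' (outer except ZeroDivisionError) → 'Q' (after the try/except). Output: RKQ

Answer: RKQ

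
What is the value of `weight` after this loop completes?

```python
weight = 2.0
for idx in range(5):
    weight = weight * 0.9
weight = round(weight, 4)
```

Exponential decay: 2.0 * 0.9^5
`weight` takes the values: 2.0 → 1.8 → 1.62 → 1.458 → 1.3122 → 1.18098 → 1.181

Answer: 1.181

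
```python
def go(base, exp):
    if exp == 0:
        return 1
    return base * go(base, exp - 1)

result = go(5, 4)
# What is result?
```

go(5, 4) = 5 * 5 * 5 * 5 = 625

Answer: 625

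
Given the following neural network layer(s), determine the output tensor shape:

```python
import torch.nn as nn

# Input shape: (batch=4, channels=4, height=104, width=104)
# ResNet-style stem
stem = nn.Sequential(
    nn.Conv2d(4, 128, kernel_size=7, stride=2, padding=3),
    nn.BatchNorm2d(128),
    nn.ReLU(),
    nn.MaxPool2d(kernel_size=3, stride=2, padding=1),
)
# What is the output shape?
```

Input: (4, 4, 104, 104) -> after Conv2d 7x7 stride=2: (4, 128, 52, 52) -> Output: (4, 128, 26, 26)

Answer: (4, 128, 26, 26)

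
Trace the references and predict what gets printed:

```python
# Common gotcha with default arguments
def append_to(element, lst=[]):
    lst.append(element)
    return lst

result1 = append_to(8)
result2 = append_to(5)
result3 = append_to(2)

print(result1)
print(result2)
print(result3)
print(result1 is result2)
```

Key concept: mutable default argument gotcha.
Step by step:
`result1 = append_to(8)` → result1 = [8]
`result2 = append_to(5)` → result1 = [8, 5] (same object as result2); result2 = [8, 5] (same object as result1)
`result3 = append_to(2)` → result1 = [8, 5, 2] (same object as result2, result3); result2 = [8, 5, 2] (same object as result1, result3); result3 = [8, 5, 2] (same object as result1, result2)
`print(result1)` → prints [8, 5, 2]
`print(result2)` → prints [8, 5, 2]
`print(result3)` → prints [8, 5, 2]
`print(result1 is result2)` → prints True

Answer:
[8, 5, 2]
[8, 5, 2]
[8, 5, 2]
True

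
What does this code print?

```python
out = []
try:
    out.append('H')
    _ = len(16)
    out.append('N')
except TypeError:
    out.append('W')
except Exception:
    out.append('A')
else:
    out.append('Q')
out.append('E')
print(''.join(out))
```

Execution trace: 'H' (try body) → 'W' (except TypeError) → 'E' (after the try/except). Output: HWE

Answer: HWE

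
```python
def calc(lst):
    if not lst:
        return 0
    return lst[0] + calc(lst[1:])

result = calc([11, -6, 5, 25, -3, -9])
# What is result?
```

11 + (-6) + 5 + 25 + (-3) + (-9) + 0 = 23

Answer: 23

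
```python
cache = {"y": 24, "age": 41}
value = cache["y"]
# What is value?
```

Trace:
`cache = {"y": 24, "age": 41}` → cache = {'y': 24, 'age': 41}
`value = cache["y"]` → value = 24
So value = 24

Answer: 24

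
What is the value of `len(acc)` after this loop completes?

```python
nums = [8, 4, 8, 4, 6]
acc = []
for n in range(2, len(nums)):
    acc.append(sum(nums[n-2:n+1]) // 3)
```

Number of 3-element averages
`acc` takes the values: [] → [6] → [6, 5] → [6, 5, 6]
So `len(acc)` = 3

Answer: 3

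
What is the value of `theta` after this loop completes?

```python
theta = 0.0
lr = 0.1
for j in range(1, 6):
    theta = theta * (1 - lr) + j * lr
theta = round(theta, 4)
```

Moving average with lr=0.1
`theta` takes the values: 0.0 → 0.1 → 0.29 → 0.561 → 0.9049 → 1.31441 → 1.3144

Answer: 1.3144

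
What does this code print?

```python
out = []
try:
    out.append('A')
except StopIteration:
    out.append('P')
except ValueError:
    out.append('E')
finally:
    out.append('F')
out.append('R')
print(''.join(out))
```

Execution trace: 'A' (try body, no exception) → 'F' (finally) → 'R' (after the try/except). Output: AFR

Answer: AFR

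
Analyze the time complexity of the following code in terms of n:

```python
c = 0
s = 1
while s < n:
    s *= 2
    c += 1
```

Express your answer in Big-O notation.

Each loop level contributes: log n. Multiplying the contributions gives O(log n).

Answer: O(log n)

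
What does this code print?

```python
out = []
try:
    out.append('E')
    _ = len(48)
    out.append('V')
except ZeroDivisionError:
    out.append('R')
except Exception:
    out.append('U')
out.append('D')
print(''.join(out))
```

Execution trace: 'E' (try body) → 'U' (except Exception) → 'D' (after the try/except). Output: EUD

Answer: EUD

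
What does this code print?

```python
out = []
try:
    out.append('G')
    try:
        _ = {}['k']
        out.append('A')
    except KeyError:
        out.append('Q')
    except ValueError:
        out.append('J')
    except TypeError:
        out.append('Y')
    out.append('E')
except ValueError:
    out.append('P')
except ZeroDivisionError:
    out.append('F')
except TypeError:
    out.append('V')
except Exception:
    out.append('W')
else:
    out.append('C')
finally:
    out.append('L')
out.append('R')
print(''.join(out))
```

Execution trace: 'G' (try body) → 'Q' (inner except KeyError) → 'E' (try body, no exception) → 'C' (else) → 'L' (finally) → 'R' (after the try/except). Output: GQECLR

Answer: GQECLR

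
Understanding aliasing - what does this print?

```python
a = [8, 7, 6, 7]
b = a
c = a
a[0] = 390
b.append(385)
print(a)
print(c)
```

Key concept: multiple aliases.
Step by step:
`a = [8, 7, 6, 7]` → a = [8, 7, 6, 7]
`b = a` → b = [8, 7, 6, 7] (same object as a)
`c = a` → c = [8, 7, 6, 7] (same object as a, b)
`a[0] = 390` → a = [390, 7, 6, 7] (same object as b, c); b = [390, 7, 6, 7] (same object as a, c); c = [390, 7, 6, 7] (same object as a, b)
`b.append(385)` → a = [390, 7, 6, 7, 385] (same object as b, c); b = [390, 7, 6, 7, 385] (same object as a, c); c = [390, 7, 6, 7, 385] (same object as a, b)
`print(a)` → prints [390, 7, 6, 7, 385]
`print(c)` → prints [390, 7, 6, 7, 385]

Answer:
[390, 7, 6, 7, 385]
[390, 7, 6, 7, 385]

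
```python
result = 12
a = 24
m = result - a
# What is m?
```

Trace:
`result = 12` → result = 12
`a = 24` → a = 24
`m = result - a` → m = -12
So m = -12

Answer: -12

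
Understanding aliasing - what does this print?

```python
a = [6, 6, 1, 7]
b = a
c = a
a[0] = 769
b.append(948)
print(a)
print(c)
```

Key concept: multiple aliases.
Step by step:
`a = [6, 6, 1, 7]` → a = [6, 6, 1, 7]
`b = a` → b = [6, 6, 1, 7] (same object as a)
`c = a` → c = [6, 6, 1, 7] (same object as a, b)
`a[0] = 769` → a = [769, 6, 1, 7] (same object as b, c); b = [769, 6, 1, 7] (same object as a, c); c = [769, 6, 1, 7] (same object as a, b)
`b.append(948)` → a = [769, 6, 1, 7, 948] (same object as b, c); b = [769, 6, 1, 7, 948] (same object as a, c); c = [769, 6, 1, 7, 948] (same object as a, b)
`print(a)` → prints [769, 6, 1, 7, 948]
`print(c)` → prints [769, 6, 1, 7, 948]

Answer:
[769, 6, 1, 7, 948]
[769, 6, 1, 7, 948]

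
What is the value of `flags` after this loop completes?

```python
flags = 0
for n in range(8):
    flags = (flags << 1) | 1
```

Build 8 consecutive 1-bits: 0b11111111
`flags` takes the values: 0 → 1 → 3 → 7 → 15 → 31 → 63 → 127 → 255

Answer: 255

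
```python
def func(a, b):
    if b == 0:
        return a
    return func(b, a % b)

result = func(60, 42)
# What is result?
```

func(60, 42) -> func(42, 18) -> func(18, 6) -> func(6, 0) -> 6

Answer: 6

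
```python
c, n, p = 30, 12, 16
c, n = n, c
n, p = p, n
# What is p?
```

Trace:
`c, n, p = 30, 12, 16` → c = 30; n = 12; p = 16
`c, n = n, c` → c = 12; n = 30
`n, p = p, n` → n = 16; p = 30
So p = 30

Answer: 30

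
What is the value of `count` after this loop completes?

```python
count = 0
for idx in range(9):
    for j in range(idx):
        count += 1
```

Triangle number: 0+1+2+...+8
`count` takes the values: 0 → 1 → 2 → 3 → 4 → 5 → 6 → 7 → 8 → 9 → 10 → 11 → 12 → 13 → 14 → 15 → 16 → 17 → 18 → 19 → 20 → 21 → 22 → 23 → 24 → 25 → 26 → 27 → 28 → 29 → 30 → 31 → 32 → 33 → 34 → 35 → 36

Answer: 36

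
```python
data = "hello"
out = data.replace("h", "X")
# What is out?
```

Trace:
`data = "hello"` → data = 'hello'
`out = data.replace("h", "X")` → out = 'Xello'
So out = 'Xello'

Answer: 'Xello'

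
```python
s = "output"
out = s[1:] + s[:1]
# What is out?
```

Trace:
`s = "output"` → s = 'output'
`out = s[1:] + s[:1]` → out = 'utputo'
So out = 'utputo'

Answer: 'utputo'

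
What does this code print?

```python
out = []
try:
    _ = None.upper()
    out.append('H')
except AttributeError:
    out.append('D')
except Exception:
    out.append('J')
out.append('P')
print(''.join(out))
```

Execution trace: 'D' (except AttributeError) → 'P' (after the try/except). Output: DP

Answer: DP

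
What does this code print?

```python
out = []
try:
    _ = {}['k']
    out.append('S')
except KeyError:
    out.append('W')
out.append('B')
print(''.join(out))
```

Execution trace: 'W' (except KeyError) → 'B' (after the try/except). Output: WB

Answer: WB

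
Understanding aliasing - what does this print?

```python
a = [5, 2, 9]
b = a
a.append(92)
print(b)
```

Key concept: basic list aliasing.
Step by step:
`a = [5, 2, 9]` → a = [5, 2, 9]
`b = a` → b = [5, 2, 9] (same object as a)
`a.append(92)` → a = [5, 2, 9, 92] (same object as b); b = [5, 2, 9, 92] (same object as a)
`print(b)` → prints [5, 2, 9, 92]

Answer: [5, 2, 9, 92]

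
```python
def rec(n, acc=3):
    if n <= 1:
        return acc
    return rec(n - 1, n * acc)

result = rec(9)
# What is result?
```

Accumulator trace (n, acc): (9, 3) -> (8, 27) -> (7, 216) -> (6, 1512) -> (5, 9072) -> (4, 45360) -> (3, 181440) -> (2, 544320) -> (1, 1088640) -> return 1088640

Answer: 1088640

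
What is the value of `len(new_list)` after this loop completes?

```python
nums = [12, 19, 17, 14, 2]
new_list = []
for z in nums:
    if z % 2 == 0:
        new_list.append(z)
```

Count even numbers in [12, 19, 17, 14, 2]
`new_list` takes the values: [] → [12] → [12, 14] → [12, 14, 2]
So `len(new_list)` = 3

Answer: 3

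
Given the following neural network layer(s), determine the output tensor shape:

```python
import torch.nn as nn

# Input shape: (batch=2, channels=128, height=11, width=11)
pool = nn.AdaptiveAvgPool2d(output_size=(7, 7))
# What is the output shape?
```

Input: (2, 128, 11, 11) -> Output: (2, 128, 7, 7)

Answer: (2, 128, 7, 7)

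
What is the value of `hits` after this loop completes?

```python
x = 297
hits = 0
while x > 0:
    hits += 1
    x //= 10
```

Count digits by repeated division by 10
`hits` takes the values: 0 → 1 → 2 → 3

Answer: 3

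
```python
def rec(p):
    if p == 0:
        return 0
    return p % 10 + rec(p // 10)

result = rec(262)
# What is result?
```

Sum of digits of 262: 2 + 6 + 2 = 10

Answer: 10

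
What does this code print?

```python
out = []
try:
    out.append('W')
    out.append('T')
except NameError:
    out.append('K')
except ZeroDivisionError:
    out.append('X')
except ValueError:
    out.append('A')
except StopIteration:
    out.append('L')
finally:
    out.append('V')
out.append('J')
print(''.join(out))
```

Execution trace: 'W' (try body) → 'T' (try body, no exception) → 'V' (finally) → 'J' (after the try/except). Output: WTVJ

Answer: WTVJ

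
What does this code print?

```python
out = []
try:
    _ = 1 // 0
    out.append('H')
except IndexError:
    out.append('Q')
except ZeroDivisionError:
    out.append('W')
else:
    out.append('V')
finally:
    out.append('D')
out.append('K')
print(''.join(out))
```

Execution trace: 'W' (except ZeroDivisionError) → 'D' (finally) → 'K' (after the try/except). Output: WDK

Answer: WDK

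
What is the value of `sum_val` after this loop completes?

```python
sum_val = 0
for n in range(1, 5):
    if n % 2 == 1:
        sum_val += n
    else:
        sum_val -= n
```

Add odd, subtract even
`sum_val` takes the values: 0 → 1 → -1 → 2 → -2

Answer: -2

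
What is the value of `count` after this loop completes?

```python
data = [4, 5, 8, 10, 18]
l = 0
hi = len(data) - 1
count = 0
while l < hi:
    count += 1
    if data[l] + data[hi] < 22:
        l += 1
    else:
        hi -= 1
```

Steps to find pair summing to 22
`count` takes the values: 0 → 1 → 2 → 3 → 4

Answer: 4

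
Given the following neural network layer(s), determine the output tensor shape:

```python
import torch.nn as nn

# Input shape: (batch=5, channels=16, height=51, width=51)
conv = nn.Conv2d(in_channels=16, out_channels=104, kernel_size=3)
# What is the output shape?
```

Input: (5, 16, 51, 51) -> Output: (5, 104, 49, 49)

Answer: (5, 104, 49, 49)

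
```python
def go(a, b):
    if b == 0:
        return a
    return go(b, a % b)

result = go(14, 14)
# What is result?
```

go(14, 14) -> go(14, 0) -> 14

Answer: 14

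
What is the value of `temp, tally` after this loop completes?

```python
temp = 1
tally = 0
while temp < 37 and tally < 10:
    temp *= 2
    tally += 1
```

Double until >= 37 or 10 iterations
`temp, tally` takes the values: (1, 0) → (2, 0) → (2, 1) → (4, 1) → (4, 2) → (8, 2) → (8, 3) → (16, 3) → (16, 4) → (32, 4) → (32, 5) → (64, 5) → (64, 6)

Answer: 64, 6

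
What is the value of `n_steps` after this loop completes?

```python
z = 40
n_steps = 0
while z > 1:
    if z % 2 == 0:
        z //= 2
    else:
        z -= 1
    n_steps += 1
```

Steps to reduce 40 to 1
`n_steps` takes the values: 0 → 1 → 2 → 3 → 4 → 5 → 6

Answer: 6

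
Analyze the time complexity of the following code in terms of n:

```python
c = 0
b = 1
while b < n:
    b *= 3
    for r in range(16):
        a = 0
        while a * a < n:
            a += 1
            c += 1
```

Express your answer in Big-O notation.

Each loop level contributes: log n × 1 × √n. Multiplying the contributions gives O(√n log n).

Answer: O(√n log n)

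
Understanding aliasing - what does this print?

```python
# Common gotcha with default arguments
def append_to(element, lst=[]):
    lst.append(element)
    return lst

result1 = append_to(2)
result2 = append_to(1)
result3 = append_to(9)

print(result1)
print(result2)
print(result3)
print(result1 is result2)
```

Key concept: mutable default argument gotcha.
Step by step:
`result1 = append_to(2)` → result1 = [2]
`result2 = append_to(1)` → result1 = [2, 1] (same object as result2); result2 = [2, 1] (same object as result1)
`result3 = append_to(9)` → result1 = [2, 1, 9] (same object as result2, result3); result2 = [2, 1, 9] (same object as result1, result3); result3 = [2, 1, 9] (same object as result1, result2)
`print(result1)` → prints [2, 1, 9]
`print(result2)` → prints [2, 1, 9]
`print(result3)` → prints [2, 1, 9]
`print(result1 is result2)` → prints True

Answer:
[2, 1, 9]
[2, 1, 9]
[2, 1, 9]
True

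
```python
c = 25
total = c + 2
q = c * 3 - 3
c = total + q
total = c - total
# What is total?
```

Trace:
`c = 25` → c = 25
`total = c + 2` → total = 27
`q = c * 3 - 3` → q = 72
`c = total + q` → c = 99
`total = c - total` → total = 72
So total = 72

Answer: 72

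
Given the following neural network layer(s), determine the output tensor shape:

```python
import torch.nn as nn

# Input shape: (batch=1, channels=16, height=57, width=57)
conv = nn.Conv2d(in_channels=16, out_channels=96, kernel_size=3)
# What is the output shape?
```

Input: (1, 16, 57, 57) -> Output: (1, 96, 55, 55)

Answer: (1, 96, 55, 55)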